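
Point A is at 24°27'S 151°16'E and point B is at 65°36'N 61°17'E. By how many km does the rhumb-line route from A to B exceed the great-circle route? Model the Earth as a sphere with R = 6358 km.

331 km

Great circle: cos σ = sin φ₁ sin φ₂ + cos φ₁ cos φ₂ cos Δλ,  σ = 1.9572 rad → d_gc = 12443.6 km
Rhumb line: Δψ = +1.9718, q = Δφ/Δψ = 0.7971, d_rh = R√(Δφ²+q²Δλ²) = 12774.9 km
Excess = 12774.9 − 12443.6 = 331.3 ≈ 331 km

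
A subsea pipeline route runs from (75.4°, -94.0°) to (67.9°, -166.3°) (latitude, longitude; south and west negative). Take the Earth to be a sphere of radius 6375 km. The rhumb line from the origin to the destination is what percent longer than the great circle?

6.3%

Great circle: σ = 0.3886 rad → d_gc = Rσ = 2477.3 km
Rhumb: Δφ = -0.1309, Δλ = -1.2619, Δψ = -0.4216, q = Δφ/Δψ = 0.3105 → d_rh = R√(Δφ²+q²Δλ²) = 2633.2 km
Excess = (2633.2 − 2477.3) / 2477.3 = 155.9 / 2477.3 = 6.29% ≈ 6.3%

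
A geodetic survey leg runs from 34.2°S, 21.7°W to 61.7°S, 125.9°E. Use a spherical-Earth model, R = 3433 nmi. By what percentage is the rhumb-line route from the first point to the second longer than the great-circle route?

23.3%

Great circle: σ = 1.4062 rad → d_gc = Rσ = 4827.6 nmi
Rhumb: Δφ = -0.4800, Δλ = +2.5761, Δψ = -0.7420, q = Δφ/Δψ = 0.6468 → d_rh = R√(Δφ²+q²Δλ²) = 5953.1 nmi
Excess = (5953.1 − 4827.6) / 4827.6 = 1125.5 / 4827.6 = 23.31% ≈ 23.3%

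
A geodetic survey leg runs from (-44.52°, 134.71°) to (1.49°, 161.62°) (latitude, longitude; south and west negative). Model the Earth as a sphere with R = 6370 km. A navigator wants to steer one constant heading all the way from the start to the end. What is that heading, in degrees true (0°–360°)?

27.7°

Δψ = ln[tan(π/4+φ₂/2)/tan(π/4+φ₁/2)] = +0.8956
Δλ = +0.4697 rad (taken the short way round)
course = atan2(Δλ, Δψ) = 27.67°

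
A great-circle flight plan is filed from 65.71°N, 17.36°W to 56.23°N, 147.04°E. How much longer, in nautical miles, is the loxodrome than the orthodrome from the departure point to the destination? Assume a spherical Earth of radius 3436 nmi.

Great circle: cos σ = sin φ₁ sin φ₂ + cos φ₁ cos φ₂ cos Δλ,  σ = 1.0034 rad → d_gc = 3447.6 nmi
Rhumb line: Δψ = -0.3439, q = Δφ/Δψ = 0.4811, d_rh = R√(Δφ²+q²Δλ²) = 4777.0 nmi
Excess = 4777.0 − 3447.6 = 1329.4 ≈ 1329 nmi

1329 nmi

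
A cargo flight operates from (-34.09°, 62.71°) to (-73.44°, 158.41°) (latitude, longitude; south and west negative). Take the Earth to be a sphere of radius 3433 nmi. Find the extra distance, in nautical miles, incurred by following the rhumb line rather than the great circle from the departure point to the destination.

310 nmi

Great circle: cos σ = sin φ₁ sin φ₂ + cos φ₁ cos φ₂ cos Δλ,  σ = 1.0312 rad → d_gc = 3540.1 nmi
Rhumb line: Δψ = -1.2938, q = Δφ/Δψ = 0.5308, d_rh = R√(Δφ²+q²Δλ²) = 3850.1 nmi
Excess = 3850.1 − 3540.1 = 310.0 ≈ 310 nmi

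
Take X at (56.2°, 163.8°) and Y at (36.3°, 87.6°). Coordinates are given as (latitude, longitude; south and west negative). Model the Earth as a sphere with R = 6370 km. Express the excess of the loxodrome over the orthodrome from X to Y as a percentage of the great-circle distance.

4.4%

Great circle: σ = 0.9287 rad → d_gc = Rσ = 5915.7 km
Rhumb: Δφ = -0.3473, Δλ = -1.3299, Δψ = -0.5105, q = Δφ/Δψ = 0.6803 → d_rh = R√(Δφ²+q²Δλ²) = 6173.3 km
Excess = (6173.3 − 5915.7) / 5915.7 = 257.6 / 5915.7 = 4.355% ≈ 4.4%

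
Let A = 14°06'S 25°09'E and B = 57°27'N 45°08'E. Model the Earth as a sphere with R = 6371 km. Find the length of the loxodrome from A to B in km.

Δψ = ln[tan(π/4+φ₂/2)/tan(π/4+φ₁/2)] = +1.4798;  Δφ = +1.2488 rad,  Δλ = +0.3488 rad
q = Δφ/Δψ = 0.8439
d = R·√(Δφ² + q²Δλ²) = 6371·1.28300 = 8174 km

8174 km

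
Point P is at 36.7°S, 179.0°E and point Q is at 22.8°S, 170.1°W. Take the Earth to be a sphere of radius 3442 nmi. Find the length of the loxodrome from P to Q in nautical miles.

1009 nmi

Δψ = ln[tan(π/4+φ₂/2)/tan(π/4+φ₁/2)] = +0.2806;  Δφ = +0.2426 rad,  Δλ = +0.1902 rad
q = Δφ/Δψ = 0.8647
d = R·√(Δφ² + q²Δλ²) = 3442·0.29311 = 1009 nmi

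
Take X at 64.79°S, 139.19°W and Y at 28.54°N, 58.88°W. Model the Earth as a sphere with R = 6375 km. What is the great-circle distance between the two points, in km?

Haversine: a = sin²(Δφ/2)+cos φ₁ cos φ₂ sin²(Δλ/2) = 0.68464;  σ = 2·atan2(√a,√(1−a))
σ = 111.672° → d = Rσ = 6375·1.94904 = 12425 km

12425 km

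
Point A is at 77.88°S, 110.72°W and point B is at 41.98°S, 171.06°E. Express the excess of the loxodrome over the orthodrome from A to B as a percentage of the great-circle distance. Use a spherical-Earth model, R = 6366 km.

Great circle: σ = 0.8151 rad → d_gc = Rσ = 5188.7 km
Rhumb: Δφ = +0.6266, Δλ = -1.3652, Δψ = +1.4341, q = Δφ/Δψ = 0.4369 → d_rh = R√(Δφ²+q²Δλ²) = 5507.2 km
Excess = (5507.2 − 5188.7) / 5188.7 = 318.5 / 5188.7 = 6.14% ≈ 6.1%

6.1%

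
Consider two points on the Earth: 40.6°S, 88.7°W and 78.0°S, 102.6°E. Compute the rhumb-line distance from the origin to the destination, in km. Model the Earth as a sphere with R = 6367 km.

9273 km

Rhumb course C = atan2(Δλ, Δψ) with Δψ = ln[tan(π/4+φ₂/2)/tan(π/4+φ₁/2)] = -1.4762, Δλ = -2.9444 → C = 243.37°
d = R·|Δφ| / |cos C| = 6367·0.65275 / 0.44818 = 9273 km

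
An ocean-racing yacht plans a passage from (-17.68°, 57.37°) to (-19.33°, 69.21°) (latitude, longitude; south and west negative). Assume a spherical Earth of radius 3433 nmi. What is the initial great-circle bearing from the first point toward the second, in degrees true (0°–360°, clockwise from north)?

100.2°

N = sin Δλ·cos φ₂ = +0.1936;  D = cos φ₁ sin φ₂ − sin φ₁ cos φ₂ cos Δλ = -0.0349
initial course = atan2(N, D) = 100.22°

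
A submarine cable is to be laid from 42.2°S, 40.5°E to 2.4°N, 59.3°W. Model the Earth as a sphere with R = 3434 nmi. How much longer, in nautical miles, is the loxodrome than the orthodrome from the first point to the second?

137 nmi

Great circle: cos σ = sin φ₁ sin φ₂ + cos φ₁ cos φ₂ cos Δλ,  σ = 1.7255 rad → d_gc = 5925.4 nmi
Rhumb line: Δψ = +0.8558, q = Δφ/Δψ = 0.9096, d_rh = R√(Δφ²+q²Δλ²) = 6062.0 nmi
Excess = 6062.0 − 5925.4 = 136.6 ≈ 137 nmi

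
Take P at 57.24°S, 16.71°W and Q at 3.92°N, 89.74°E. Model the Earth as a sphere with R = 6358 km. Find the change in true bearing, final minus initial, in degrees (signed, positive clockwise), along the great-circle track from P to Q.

At departure: θ₁ = atan2(sin Δλ cos φ₂, cos φ₁ sin φ₂ − sin φ₁ cos φ₂ cos Δλ) = 101.84°
At arrival: θ₂ = atan2(sin Δλ cos φ₁, −cos φ₂ sin φ₁ + sin φ₂ cos φ₁ cos Δλ) = 32.06°
Δθ = θ₂ − θ₁ = -69.8°

-69.8°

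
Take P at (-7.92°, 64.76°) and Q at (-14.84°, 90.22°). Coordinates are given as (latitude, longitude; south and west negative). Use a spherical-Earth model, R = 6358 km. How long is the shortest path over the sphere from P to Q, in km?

cos σ = sin φ₁ sin φ₂ + cos φ₁ cos φ₂ cos Δλ
      = sin(-7.92°)sin(-14.84°) + cos(-7.92°)cos(-14.84°)cos(25.46°) = 0.8997
σ = 25.877° → d = Rσ = 6358·0.45163 = 2871 km

2871 km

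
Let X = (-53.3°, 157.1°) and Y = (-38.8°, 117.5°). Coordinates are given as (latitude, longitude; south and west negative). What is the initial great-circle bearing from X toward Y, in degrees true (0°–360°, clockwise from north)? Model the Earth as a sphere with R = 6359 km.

282.2°

N = sin Δλ·cos φ₂ = -0.4968;  D = cos φ₁ sin φ₂ − sin φ₁ cos φ₂ cos Δλ = +0.1070
initial course = atan2(N, D) = 282.15°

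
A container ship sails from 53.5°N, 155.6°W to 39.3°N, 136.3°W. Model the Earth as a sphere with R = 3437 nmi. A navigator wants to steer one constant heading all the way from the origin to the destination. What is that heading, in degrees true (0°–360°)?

137.1°

Δψ = ln[tan(π/4+φ₂/2)/tan(π/4+φ₁/2)] = -0.3624
Δλ = +0.3368 rad (taken the short way round)
course = atan2(Δλ, Δψ) = 137.09°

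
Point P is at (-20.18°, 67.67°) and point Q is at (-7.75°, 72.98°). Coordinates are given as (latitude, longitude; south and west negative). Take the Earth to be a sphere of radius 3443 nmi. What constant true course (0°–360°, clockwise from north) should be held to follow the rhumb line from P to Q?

22.5°

Δψ = ln[tan(π/4+φ₂/2)/tan(π/4+φ₁/2)] = +0.2240
Δλ = +0.0927 rad (taken the short way round)
course = atan2(Δλ, Δψ) = 22.47°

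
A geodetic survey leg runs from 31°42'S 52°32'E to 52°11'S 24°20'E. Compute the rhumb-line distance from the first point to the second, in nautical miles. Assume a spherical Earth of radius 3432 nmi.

1744 nmi

Rhumb course C = atan2(Δλ, Δψ) with Δψ = ln[tan(π/4+φ₂/2)/tan(π/4+φ₁/2)] = -0.4875, Δλ = -0.4922 → C = 225.27°
d = R·|Δφ| / |cos C| = 3432·0.35750 / 0.70372 = 1744 nmi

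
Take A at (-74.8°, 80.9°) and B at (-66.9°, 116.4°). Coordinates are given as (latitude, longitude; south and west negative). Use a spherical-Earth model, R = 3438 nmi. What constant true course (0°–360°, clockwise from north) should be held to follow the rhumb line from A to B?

55.5°

Meridional parts: M(φ₁)=-2.0142, M(φ₂)=-1.5879 → ΔM = +0.4263;  Δλ = +0.6196 rad
tan C = Δλ / ΔM = +1.4533 → C = 55.47°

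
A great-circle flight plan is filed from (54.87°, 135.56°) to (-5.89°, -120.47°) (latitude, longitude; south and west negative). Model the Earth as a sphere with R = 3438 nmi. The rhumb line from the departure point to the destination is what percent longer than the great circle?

4.0%

Great circle: σ = 1.7948 rad → d_gc = Rσ = 6170.4 nmi
Rhumb: Δφ = -1.0605, Δλ = +1.8146, Δψ = -1.2533, q = Δφ/Δψ = 0.8462 → d_rh = R√(Δφ²+q²Δλ²) = 6415.5 nmi
Excess = (6415.5 − 6170.4) / 6170.4 = 245.1 / 6170.4 = 3.97% ≈ 4.0%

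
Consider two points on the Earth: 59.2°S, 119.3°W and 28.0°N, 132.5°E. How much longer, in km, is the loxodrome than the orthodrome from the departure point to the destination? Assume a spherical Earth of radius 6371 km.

383 km

Great circle: cos σ = sin φ₁ sin φ₂ + cos φ₁ cos φ₂ cos Δλ,  σ = 2.1465 rad → d_gc = 13675.7 km
Rhumb line: Δψ = +1.7988, q = Δφ/Δψ = 0.8461, d_rh = R√(Δφ²+q²Δλ²) = 14058.5 km
Excess = 14058.5 − 13675.7 = 382.8 ≈ 383 km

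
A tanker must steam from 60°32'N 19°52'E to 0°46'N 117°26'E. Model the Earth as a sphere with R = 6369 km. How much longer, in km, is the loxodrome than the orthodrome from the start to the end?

Great circle: cos σ = sin φ₁ sin φ₂ + cos φ₁ cos φ₂ cos Δλ,  σ = 1.6239 rad → d_gc = 10342.9 km
Rhumb line: Δψ = -1.3223, q = Δφ/Δψ = 0.7888, d_rh = R√(Δφ²+q²Δλ²) = 10832.1 km
Excess = 10832.1 − 10342.9 = 489.2 ≈ 489 km

489 km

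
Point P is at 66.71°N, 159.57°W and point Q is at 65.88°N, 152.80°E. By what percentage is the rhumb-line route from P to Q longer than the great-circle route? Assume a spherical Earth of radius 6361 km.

Great circle: σ = 0.3264 rad → d_gc = Rσ = 2076.1 km
Rhumb: Δφ = -0.0145, Δλ = -0.8313, Δψ = -0.0360, q = Δφ/Δψ = 0.4020 → d_rh = R√(Δφ²+q²Δλ²) = 2127.7 km
Excess = (2127.7 − 2076.1) / 2076.1 = 51.6 / 2076.1 = 2.49% ≈ 2.5%

2.5%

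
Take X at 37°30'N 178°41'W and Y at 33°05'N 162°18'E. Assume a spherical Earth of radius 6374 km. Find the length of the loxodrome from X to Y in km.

Rhumb course C = atan2(Δλ, Δψ) with Δψ = ln[tan(π/4+φ₂/2)/tan(π/4+φ₁/2)] = -0.0945, Δλ = -0.3319 → C = 254.11°
d = R·|Δφ| / |cos C| = 6374·0.07709 / 0.27381 = 1794 km

1794 km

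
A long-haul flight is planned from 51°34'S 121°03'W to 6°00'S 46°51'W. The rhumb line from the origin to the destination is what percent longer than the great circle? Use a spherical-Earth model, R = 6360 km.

2.1%

Great circle: σ = 1.3179 rad → d_gc = Rσ = 8381.9 km
Rhumb: Δφ = +0.7953, Δλ = +1.2950, Δψ = +0.9490, q = Δφ/Δψ = 0.8380 → d_rh = R√(Δφ²+q²Δλ²) = 8557.1 km
Excess = (8557.1 − 8381.9) / 8381.9 = 175.2 / 8381.9 = 2.09% ≈ 2.1%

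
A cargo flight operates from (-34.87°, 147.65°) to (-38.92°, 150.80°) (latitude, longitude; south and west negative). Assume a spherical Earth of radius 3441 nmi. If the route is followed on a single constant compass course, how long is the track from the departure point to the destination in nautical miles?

286 nmi

Rhumb course C = atan2(Δλ, Δψ) with Δψ = ln[tan(π/4+φ₂/2)/tan(π/4+φ₁/2)] = -0.0884, Δλ = +0.0550 → C = 148.13°
d = R·|Δφ| / |cos C| = 3441·0.07069 / 0.84924 = 286 nmi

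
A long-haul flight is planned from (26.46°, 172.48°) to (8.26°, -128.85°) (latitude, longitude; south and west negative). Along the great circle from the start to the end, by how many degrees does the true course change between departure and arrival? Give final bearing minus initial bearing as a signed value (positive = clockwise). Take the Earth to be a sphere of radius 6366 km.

+19.3°

At departure: θ₁ = atan2(sin Δλ cos φ₂, cos φ₁ sin φ₂ − sin φ₁ cos φ₂ cos Δλ) = 96.79°
At arrival: θ₂ = atan2(sin Δλ cos φ₁, −cos φ₂ sin φ₁ + sin φ₂ cos φ₁ cos Δλ) = 116.07°
Δθ = θ₂ − θ₁ = +19.3°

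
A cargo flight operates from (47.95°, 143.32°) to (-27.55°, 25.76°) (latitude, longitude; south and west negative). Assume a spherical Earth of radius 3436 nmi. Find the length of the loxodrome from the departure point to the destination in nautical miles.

7821 nmi

Δψ = ln[tan(π/4+φ₂/2)/tan(π/4+φ₁/2)] = -1.4567;  Δφ = -1.3177 rad,  Δλ = -2.0518 rad
q = Δφ/Δψ = 0.9046
d = R·√(Δφ² + q²Δλ²) = 3436·2.27628 = 7821 nmi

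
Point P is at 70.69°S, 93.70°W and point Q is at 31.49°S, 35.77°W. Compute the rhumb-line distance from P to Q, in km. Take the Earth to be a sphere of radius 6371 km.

Rhumb course C = atan2(Δλ, Δψ) with Δψ = ln[tan(π/4+φ₂/2)/tan(π/4+φ₁/2)] = +1.1917, Δλ = +1.0111 → C = 40.31°
d = R·|Δφ| / |cos C| = 6371·0.68417 / 0.76252 = 5716 km

5716 km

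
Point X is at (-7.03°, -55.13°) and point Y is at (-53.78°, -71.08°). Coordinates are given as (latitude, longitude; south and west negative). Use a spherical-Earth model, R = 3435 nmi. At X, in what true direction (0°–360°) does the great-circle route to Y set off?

θ = atan2( sin Δλ·cos φ₂ ,  cos φ₁ sin φ₂ − sin φ₁ cos φ₂ cos Δλ )
  = atan2(-0.1624, -0.7312) = 192.52°

192.5°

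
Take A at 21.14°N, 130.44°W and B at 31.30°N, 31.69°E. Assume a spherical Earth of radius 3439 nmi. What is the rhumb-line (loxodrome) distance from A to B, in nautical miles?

Rhumb course C = atan2(Δλ, Δψ) with Δψ = ln[tan(π/4+φ₂/2)/tan(π/4+φ₁/2)] = +0.1981, Δλ = +2.8297 → C = 86.00°
d = R·|Δφ| / |cos C| = 3439·0.17733 / 0.06982 = 8734 nmi

8734 nmi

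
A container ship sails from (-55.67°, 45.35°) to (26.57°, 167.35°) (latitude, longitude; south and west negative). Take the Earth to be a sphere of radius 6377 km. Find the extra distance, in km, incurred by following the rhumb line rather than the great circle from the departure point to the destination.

Great circle: cos σ = sin φ₁ sin φ₂ + cos φ₁ cos φ₂ cos Δλ,  σ = 2.2610 rad → d_gc = 14418.2 km
Rhumb line: Δψ = +1.6561, q = Δφ/Δψ = 0.8667, d_rh = R√(Δφ²+q²Δλ²) = 14909.2 km
Excess = 14909.2 − 14418.2 = 491.0 ≈ 491 km

491 km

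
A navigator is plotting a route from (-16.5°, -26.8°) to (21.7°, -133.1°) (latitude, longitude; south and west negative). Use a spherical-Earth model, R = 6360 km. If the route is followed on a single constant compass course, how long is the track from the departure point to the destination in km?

12319 km

Δψ = ln[tan(π/4+φ₂/2)/tan(π/4+φ₁/2)] = +0.6802;  Δφ = +0.6667 rad,  Δλ = -1.8553 rad
q = Δφ/Δψ = 0.9802
d = R·√(Δφ² + q²Δλ²) = 6360·1.93694 = 12319 km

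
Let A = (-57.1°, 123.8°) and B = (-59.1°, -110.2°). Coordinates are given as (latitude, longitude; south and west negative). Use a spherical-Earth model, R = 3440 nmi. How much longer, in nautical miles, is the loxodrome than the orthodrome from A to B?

625 nmi

Great circle: cos σ = sin φ₁ sin φ₂ + cos φ₁ cos φ₂ cos Δλ,  σ = 0.9806 rad → d_gc = 3373.4 nmi
Rhumb line: Δψ = -0.0661, q = Δφ/Δψ = 0.5283, d_rh = R√(Δφ²+q²Δλ²) = 3998.2 nmi
Excess = 3998.2 − 3373.4 = 624.8 ≈ 625 nmi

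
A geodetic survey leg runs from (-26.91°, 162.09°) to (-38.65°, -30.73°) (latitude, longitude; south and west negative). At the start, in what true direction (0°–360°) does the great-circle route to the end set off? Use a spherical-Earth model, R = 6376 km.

θ = atan2( sin Δλ·cos φ₂ ,  cos φ₁ sin φ₂ − sin φ₁ cos φ₂ cos Δλ )
  = atan2(+0.1733, -0.9016) = 169.12°

169.1°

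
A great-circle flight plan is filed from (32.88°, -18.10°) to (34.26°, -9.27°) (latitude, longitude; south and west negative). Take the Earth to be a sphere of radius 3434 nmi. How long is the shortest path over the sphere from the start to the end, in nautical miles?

Haversine: a = sin²(Δφ/2)+cos φ₁ cos φ₂ sin²(Δλ/2) = 0.00426;  σ = 2·atan2(√a,√(1−a))
σ = 7.483° → d = Rσ = 3434·0.13060 = 448 nmi

448 nmi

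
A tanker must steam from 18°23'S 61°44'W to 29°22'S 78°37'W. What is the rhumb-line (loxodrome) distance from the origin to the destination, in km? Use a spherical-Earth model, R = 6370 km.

2103 km

Δψ = ln[tan(π/4+φ₂/2)/tan(π/4+φ₁/2)] = -0.2101;  Δφ = -0.1917 rad,  Δλ = -0.2947 rad
q = Δφ/Δψ = 0.9125
d = R·√(Δφ² + q²Δλ²) = 6370·0.33022 = 2103 km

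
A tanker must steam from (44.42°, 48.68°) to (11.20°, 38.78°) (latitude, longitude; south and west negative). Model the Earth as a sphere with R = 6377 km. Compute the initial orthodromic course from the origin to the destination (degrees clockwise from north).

197.4°

θ = atan2( sin Δλ·cos φ₂ ,  cos φ₁ sin φ₂ − sin φ₁ cos φ₂ cos Δλ )
  = atan2(-0.1687, -0.5376) = 197.42°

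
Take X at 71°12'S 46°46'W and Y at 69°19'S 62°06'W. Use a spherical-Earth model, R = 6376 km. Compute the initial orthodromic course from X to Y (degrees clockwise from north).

282.6°

θ = atan2( sin Δλ·cos φ₂ ,  cos φ₁ sin φ₂ − sin φ₁ cos φ₂ cos Δλ )
  = atan2(-0.0934, +0.0210) = 282.65°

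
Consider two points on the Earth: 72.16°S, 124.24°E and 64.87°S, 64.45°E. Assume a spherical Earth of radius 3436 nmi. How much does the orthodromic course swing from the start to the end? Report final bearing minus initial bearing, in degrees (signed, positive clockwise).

Initial bearing θ₁ = atan2(sin Δλ cos φ₂, cos φ₁ sin φ₂ − sin φ₁ cos φ₂ cos Δλ) = 258.61°
Final bearing θ₂ = (initial bearing from the destination back to the start) + 180° = 314.99°
Δθ = θ₂ − θ₁ = +56.4°

+56.4°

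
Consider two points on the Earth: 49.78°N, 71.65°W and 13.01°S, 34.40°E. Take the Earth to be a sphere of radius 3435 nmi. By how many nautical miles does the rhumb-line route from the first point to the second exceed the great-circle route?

Great circle: cos σ = sin φ₁ sin φ₂ + cos φ₁ cos φ₂ cos Δλ,  σ = 1.9239 rad → d_gc = 6608.7 nmi
Rhumb line: Δψ = -1.2338, q = Δφ/Δψ = 0.8882, d_rh = R√(Δφ²+q²Δλ²) = 6787.0 nmi
Excess = 6787.0 − 6608.7 = 178.3 ≈ 178 nmi

178 nmi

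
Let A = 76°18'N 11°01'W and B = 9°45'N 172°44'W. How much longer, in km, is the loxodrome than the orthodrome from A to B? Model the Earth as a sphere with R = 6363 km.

Great circle: cos σ = sin φ₁ sin φ₂ + cos φ₁ cos φ₂ cos Δλ,  σ = 1.6279 rad → d_gc = 10358.5 km
Rhumb line: Δψ = -1.9482, q = Δφ/Δψ = 0.5962, d_rh = R√(Δφ²+q²Δλ²) = 13010.5 km
Excess = 13010.5 − 10358.5 = 2652.0 ≈ 2652 km

2652 km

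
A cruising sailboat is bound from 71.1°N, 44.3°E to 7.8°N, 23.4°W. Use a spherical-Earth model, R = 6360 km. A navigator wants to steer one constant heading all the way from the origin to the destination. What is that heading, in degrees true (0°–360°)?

215.5°

Δψ = ln[tan(π/4+φ₂/2)/tan(π/4+φ₁/2)] = -1.6565
Δλ = -1.1816 rad (taken the short way round)
course = atan2(Δλ, Δψ) = 215.50°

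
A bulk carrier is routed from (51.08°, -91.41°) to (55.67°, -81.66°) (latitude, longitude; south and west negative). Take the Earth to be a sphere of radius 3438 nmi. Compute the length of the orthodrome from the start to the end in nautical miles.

444 nmi

Haversine: a = sin²(Δφ/2)+cos φ₁ cos φ₂ sin²(Δλ/2) = 0.00416;  σ = 2·atan2(√a,√(1−a))
σ = 7.398° → d = Rσ = 3438·0.12912 = 444 nmi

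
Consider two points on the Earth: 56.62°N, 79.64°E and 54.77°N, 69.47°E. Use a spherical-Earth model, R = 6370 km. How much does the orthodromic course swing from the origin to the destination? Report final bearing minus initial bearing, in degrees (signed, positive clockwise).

Initial bearing θ₁ = atan2(sin Δλ cos φ₂, cos φ₁ sin φ₂ − sin φ₁ cos φ₂ cos Δλ) = 256.36°
Final bearing θ₂ = (initial bearing from the destination back to the start) + 180° = 247.95°
Δθ = θ₂ − θ₁ = -8.4°

-8.4°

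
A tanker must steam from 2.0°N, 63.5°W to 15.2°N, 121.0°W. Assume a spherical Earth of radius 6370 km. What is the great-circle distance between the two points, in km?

6468 km

cos σ = sin φ₁ sin φ₂ + cos φ₁ cos φ₂ cos Δλ
      = sin(2.00°)sin(15.20°) + cos(2.00°)cos(15.20°)cos(-57.50°) = 0.5273
σ = 58.174° → d = Rσ = 6370·1.01533 = 6468 km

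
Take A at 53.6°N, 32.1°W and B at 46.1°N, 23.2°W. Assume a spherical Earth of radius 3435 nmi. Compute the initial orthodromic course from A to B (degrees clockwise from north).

139.1°

N = sin Δλ·cos φ₂ = +0.1073;  D = cos φ₁ sin φ₂ − sin φ₁ cos φ₂ cos Δλ = -0.1238
initial course = atan2(N, D) = 139.09°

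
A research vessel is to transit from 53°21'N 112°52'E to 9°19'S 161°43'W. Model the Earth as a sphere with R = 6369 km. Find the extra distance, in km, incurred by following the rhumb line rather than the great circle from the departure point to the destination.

Great circle: cos σ = sin φ₁ sin φ₂ + cos φ₁ cos φ₂ cos Δλ,  σ = 1.6537 rad → d_gc = 10532.4 km
Rhumb line: Δψ = -1.2684, q = Δφ/Δψ = 0.8623, d_rh = R√(Δφ²+q²Δλ²) = 10750.1 km
Excess = 10750.1 − 10532.4 = 217.7 ≈ 218 km

218 km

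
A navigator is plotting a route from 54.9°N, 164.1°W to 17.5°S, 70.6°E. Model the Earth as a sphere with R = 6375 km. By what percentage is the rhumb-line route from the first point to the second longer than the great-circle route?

4.9%

Great circle: σ = 2.1687 rad → d_gc = Rσ = 13825.5 km
Rhumb: Δφ = -1.2636, Δλ = -2.1869, Δψ = -1.4615, q = Δφ/Δψ = 0.8646 → d_rh = R√(Δφ²+q²Δλ²) = 14497.9 km
Excess = (14497.9 − 13825.5) / 13825.5 = 672.4 / 13825.5 = 4.86% ≈ 4.9%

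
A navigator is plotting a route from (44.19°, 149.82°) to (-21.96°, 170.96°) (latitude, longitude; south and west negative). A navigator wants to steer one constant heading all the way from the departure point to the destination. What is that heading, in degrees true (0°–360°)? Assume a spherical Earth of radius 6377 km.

Δψ = ln[tan(π/4+φ₂/2)/tan(π/4+φ₁/2)] = -1.2545
Δλ = +0.3690 rad (taken the short way round)
course = atan2(Δλ, Δψ) = 163.61°

163.6°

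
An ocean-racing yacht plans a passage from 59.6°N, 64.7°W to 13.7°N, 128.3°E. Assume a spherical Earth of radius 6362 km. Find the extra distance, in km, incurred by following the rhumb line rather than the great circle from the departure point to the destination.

Great circle: cos σ = sin φ₁ sin φ₂ + cos φ₁ cos φ₂ cos Δλ,  σ = 1.8491 rad → d_gc = 11764.21 km
Rhumb line: Δψ = -1.0617, q = Δφ/Δψ = 0.7546, d_rh = R√(Δφ²+q²Δλ²) = 14891.74 km
Excess = 14891.74 − 11764.21 = 3127.53 ≈ 3128 km

3128 km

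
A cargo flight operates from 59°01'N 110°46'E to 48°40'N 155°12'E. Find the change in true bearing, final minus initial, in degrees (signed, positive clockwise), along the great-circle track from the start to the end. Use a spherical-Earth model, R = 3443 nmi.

+36.6°

Initial bearing θ₁ = atan2(sin Δλ cos φ₂, cos φ₁ sin φ₂ − sin φ₁ cos φ₂ cos Δλ) = 92.20°
Final bearing θ₂ = (initial bearing from the destination back to the start) + 180° = 128.84°
Δθ = θ₂ − θ₁ = +36.6°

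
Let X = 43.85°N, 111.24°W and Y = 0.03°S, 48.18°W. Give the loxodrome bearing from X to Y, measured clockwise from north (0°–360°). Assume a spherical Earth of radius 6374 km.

127.8°

Δψ = ln[tan(π/4+φ₂/2)/tan(π/4+φ₁/2)] = -0.8538
Δλ = +1.1006 rad (taken the short way round)
course = atan2(Δλ, Δψ) = 127.80°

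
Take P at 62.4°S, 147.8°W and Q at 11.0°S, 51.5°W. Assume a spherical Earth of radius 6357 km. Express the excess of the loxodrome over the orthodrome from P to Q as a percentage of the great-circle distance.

5.8%

Great circle: σ = 1.4513 rad → d_gc = Rσ = 9226.1 km
Rhumb: Δφ = +0.8971, Δλ = +1.6808, Δψ = +1.2108, q = Δφ/Δψ = 0.7409 → d_rh = R√(Δφ²+q²Δλ²) = 9756.7 km
Excess = (9756.7 − 9226.1) / 9226.1 = 530.6 / 9226.1 = 5.751% ≈ 5.8%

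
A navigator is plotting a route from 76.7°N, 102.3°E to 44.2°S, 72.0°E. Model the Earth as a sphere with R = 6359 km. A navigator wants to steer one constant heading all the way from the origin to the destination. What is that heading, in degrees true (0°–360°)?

190.0°

Meridional parts: M(φ₁)=+2.1491, M(φ₂)=-0.8618 → ΔM = -3.0109;  Δλ = -0.5288 rad
tan C = Δλ / ΔM = +0.1756 → C = 189.96°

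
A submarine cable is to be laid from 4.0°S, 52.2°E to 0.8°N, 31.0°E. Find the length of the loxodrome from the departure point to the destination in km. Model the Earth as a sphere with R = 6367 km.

Δψ = ln[tan(π/4+φ₂/2)/tan(π/4+φ₁/2)] = +0.0838;  Δφ = +0.0838 rad,  Δλ = -0.3700 rad
q = Δφ/Δψ = 0.9993
d = R·√(Δφ² + q²Δλ²) = 6367·0.37913 = 2414 km

2414 km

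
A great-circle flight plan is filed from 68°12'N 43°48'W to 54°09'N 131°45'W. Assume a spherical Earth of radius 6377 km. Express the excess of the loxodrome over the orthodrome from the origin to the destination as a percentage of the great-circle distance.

Great circle: σ = 0.7069 rad → d_gc = Rσ = 4508.0 km
Rhumb: Δφ = -0.2452, Δλ = -1.5350, Δψ = -0.5187, q = Δφ/Δψ = 0.4728 → d_rh = R√(Δφ²+q²Δλ²) = 4885.1 km
Excess = (4885.1 − 4508.0) / 4508.0 = 377.1 / 4508.0 = 8.37% ≈ 8.4%

8.4%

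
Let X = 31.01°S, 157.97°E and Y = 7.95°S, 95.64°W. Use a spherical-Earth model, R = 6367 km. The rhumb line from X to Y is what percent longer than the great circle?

Great circle: σ = 1.7399 rad → d_gc = Rσ = 11077.7 km
Rhumb: Δφ = +0.4025, Δλ = +1.8569, Δψ = +0.4306, q = Δφ/Δψ = 0.9348 → d_rh = R√(Δφ²+q²Δλ²) = 11344.4 km
Excess = (11344.4 − 11077.7) / 11077.7 = 266.7 / 11077.7 = 2.41% ≈ 2.4%

2.4%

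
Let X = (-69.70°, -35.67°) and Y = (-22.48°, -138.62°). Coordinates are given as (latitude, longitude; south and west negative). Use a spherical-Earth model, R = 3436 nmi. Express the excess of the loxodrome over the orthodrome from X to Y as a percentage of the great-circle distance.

8.9%

Great circle: σ = 1.2799 rad → d_gc = Rσ = 4397.9 nmi
Rhumb: Δφ = +0.8241, Δλ = -1.7968, Δψ = +1.3174, q = Δφ/Δψ = 0.6256 → d_rh = R√(Δφ²+q²Δλ²) = 4789.2 nmi
Excess = (4789.2 − 4397.9) / 4397.9 = 391.3 / 4397.9 = 8.90% ≈ 8.9%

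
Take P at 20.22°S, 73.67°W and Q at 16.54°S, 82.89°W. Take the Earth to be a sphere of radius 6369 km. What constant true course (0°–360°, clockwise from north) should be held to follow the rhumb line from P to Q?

292.8°

Δψ = ln[tan(π/4+φ₂/2)/tan(π/4+φ₁/2)] = +0.0677
Δλ = -0.1609 rad (taken the short way round)
course = atan2(Δλ, Δψ) = 292.82°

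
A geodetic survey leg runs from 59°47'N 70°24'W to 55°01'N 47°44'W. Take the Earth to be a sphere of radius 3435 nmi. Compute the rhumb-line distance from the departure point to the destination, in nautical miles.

Δψ = ln[tan(π/4+φ₂/2)/tan(π/4+φ₁/2)] = -0.1547;  Δφ = -0.0832 rad,  Δλ = +0.3956 rad
q = Δφ/Δψ = 0.5379
d = R·√(Δφ² + q²Δλ²) = 3435·0.22847 = 785 nmi

785 nmi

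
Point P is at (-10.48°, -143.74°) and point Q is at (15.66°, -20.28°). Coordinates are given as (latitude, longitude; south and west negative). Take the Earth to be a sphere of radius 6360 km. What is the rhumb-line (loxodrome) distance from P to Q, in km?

13877 km

Rhumb course C = atan2(Δλ, Δψ) with Δψ = ln[tan(π/4+φ₂/2)/tan(π/4+φ₁/2)] = +0.4607, Δλ = +2.1548 → C = 77.93°
d = R·|Δφ| / |cos C| = 6360·0.45623 / 0.20909 = 13877 km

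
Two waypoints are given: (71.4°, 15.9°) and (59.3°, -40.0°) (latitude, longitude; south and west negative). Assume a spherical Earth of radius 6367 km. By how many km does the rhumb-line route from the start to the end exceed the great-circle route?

Great circle: cos σ = sin φ₁ sin φ₂ + cos φ₁ cos φ₂ cos Δλ,  σ = 0.4365 rad → d_gc = 2779.2 km
Rhumb line: Δψ = -0.5166, q = Δφ/Δψ = 0.4088, d_rh = R√(Δφ²+q²Δλ²) = 2873.4 km
Excess = 2873.4 − 2779.2 = 94.2 ≈ 94 km

94 km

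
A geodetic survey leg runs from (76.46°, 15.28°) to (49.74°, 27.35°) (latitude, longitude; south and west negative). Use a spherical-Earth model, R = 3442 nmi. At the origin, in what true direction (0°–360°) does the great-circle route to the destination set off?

θ = atan2( sin Δλ·cos φ₂ ,  cos φ₁ sin φ₂ − sin φ₁ cos φ₂ cos Δλ )
  = atan2(+0.1351, -0.4357) = 162.77°

162.8°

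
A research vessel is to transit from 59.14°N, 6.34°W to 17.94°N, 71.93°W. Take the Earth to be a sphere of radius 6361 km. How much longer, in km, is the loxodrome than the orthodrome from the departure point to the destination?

Great circle: cos σ = sin φ₁ sin φ₂ + cos φ₁ cos φ₂ cos Δλ,  σ = 1.0859 rad → d_gc = 6907.6 km
Rhumb line: Δψ = -0.9690, q = Δφ/Δψ = 0.7421, d_rh = R√(Δφ²+q²Δλ²) = 7079.8 km
Excess = 7079.8 − 6907.6 = 172.2 ≈ 172 km

172 km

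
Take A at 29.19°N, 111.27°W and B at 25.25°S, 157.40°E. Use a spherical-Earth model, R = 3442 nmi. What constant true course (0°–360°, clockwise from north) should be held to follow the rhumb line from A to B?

238.2°

Δψ = ln[tan(π/4+φ₂/2)/tan(π/4+φ₁/2)] = -0.9887
Δλ = -1.5940 rad (taken the short way round)
course = atan2(Δλ, Δψ) = 238.19°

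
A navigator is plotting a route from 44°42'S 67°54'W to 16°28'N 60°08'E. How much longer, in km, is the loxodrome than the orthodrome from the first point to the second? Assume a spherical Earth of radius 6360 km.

445 km

Great circle: cos σ = sin φ₁ sin φ₂ + cos φ₁ cos φ₂ cos Δλ,  σ = 2.2387 rad → d_gc = 14238.27 km
Rhumb line: Δψ = +1.1654, q = Δφ/Δψ = 0.9160, d_rh = R√(Δφ²+q²Δλ²) = 14682.79 km
Excess = 14682.79 − 14238.27 = 444.52 ≈ 445 km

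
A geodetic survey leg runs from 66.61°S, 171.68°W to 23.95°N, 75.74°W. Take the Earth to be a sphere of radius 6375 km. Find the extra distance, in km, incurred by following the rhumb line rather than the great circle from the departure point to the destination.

Great circle: cos σ = sin φ₁ sin φ₂ + cos φ₁ cos φ₂ cos Δλ,  σ = 1.9934 rad → d_gc = 12707.9 km
Rhumb line: Δψ = +2.0058, q = Δφ/Δψ = 0.7880, d_rh = R√(Δφ²+q²Δλ²) = 13125.8 km
Excess = 13125.8 − 12707.9 = 417.9 ≈ 418 km

418 km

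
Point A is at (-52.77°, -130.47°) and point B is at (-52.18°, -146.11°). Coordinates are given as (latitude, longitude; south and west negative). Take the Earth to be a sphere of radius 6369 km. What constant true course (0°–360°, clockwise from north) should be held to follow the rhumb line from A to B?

Meridional parts: M(φ₁)=-1.0882, M(φ₂)=-1.0713 → ΔM = +0.0169;  Δλ = -0.2730 rad
tan C = Δλ / ΔM = -16.1462 → C = 273.54°

273.5°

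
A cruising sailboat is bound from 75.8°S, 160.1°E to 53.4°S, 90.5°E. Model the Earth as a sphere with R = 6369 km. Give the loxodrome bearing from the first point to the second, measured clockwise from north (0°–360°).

308.8°

Meridional parts: M(φ₁)=-2.0830, M(φ₂)=-1.1065 → ΔM = +0.9765;  Δλ = -1.2147 rad
tan C = Δλ / ΔM = -1.2440 → C = 308.79°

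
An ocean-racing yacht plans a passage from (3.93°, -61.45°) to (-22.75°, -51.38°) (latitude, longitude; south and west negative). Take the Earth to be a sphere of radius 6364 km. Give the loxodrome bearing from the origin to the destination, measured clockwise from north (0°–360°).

159.8°

Meridional parts: M(φ₁)=+0.0686, M(φ₂)=-0.4079 → ΔM = -0.4766;  Δλ = +0.1758 rad
tan C = Δλ / ΔM = -0.3688 → C = 159.76°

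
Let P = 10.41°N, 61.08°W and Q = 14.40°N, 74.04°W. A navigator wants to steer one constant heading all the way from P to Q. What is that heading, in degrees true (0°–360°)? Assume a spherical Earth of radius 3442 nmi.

287.5°

Δψ = ln[tan(π/4+φ₂/2)/tan(π/4+φ₁/2)] = +0.0713
Δλ = -0.2262 rad (taken the short way round)
course = atan2(Δλ, Δψ) = 287.50°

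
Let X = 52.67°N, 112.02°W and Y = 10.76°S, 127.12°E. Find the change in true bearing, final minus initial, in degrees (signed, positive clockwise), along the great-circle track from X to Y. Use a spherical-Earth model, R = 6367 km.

Initial bearing θ₁ = atan2(sin Δλ cos φ₂, cos φ₁ sin φ₂ − sin φ₁ cos φ₂ cos Δλ) = 288.82°
Final bearing θ₂ = (initial bearing from the destination back to the start) + 180° = 215.75°
Δθ = θ₂ − θ₁ = -73.1°

-73.1°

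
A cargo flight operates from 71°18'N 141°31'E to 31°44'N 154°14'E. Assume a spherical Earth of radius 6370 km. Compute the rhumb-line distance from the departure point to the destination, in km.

Δψ = ln[tan(π/4+φ₂/2)/tan(π/4+φ₁/2)] = -1.2194;  Δφ = -0.6906 rad,  Δλ = +0.2219 rad
q = Δφ/Δψ = 0.5663
d = R·√(Δφ² + q²Δλ²) = 6370·0.70191 = 4471 km

4471 km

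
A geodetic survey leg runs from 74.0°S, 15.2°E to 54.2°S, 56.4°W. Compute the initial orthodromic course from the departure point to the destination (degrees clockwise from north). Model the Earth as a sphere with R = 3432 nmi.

265.3°

θ = atan2( sin Δλ·cos φ₂ ,  cos φ₁ sin φ₂ − sin φ₁ cos φ₂ cos Δλ )
  = atan2(-0.5551, -0.0461) = 265.26°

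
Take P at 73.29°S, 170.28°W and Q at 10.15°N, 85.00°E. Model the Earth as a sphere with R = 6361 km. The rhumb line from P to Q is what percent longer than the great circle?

Great circle: σ = 1.8139 rad → d_gc = Rσ = 11538.1 km
Rhumb: Δφ = +1.4563, Δλ = -1.8277, Δψ = +2.0963, q = Δφ/Δψ = 0.6947 → d_rh = R√(Δφ²+q²Δλ²) = 12290.0 km
Excess = (12290.0 − 11538.1) / 11538.1 = 751.9 / 11538.1 = 6.52% ≈ 6.5%

6.5%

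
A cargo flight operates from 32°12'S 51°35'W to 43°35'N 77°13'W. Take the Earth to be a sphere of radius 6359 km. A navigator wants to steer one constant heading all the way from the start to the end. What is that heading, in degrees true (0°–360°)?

Meridional parts: M(φ₁)=-0.5942, M(φ₂)=+0.8468 → ΔM = +1.4410;  Δλ = -0.4474 rad
tan C = Δλ / ΔM = -0.3105 → C = 342.75°

342.8°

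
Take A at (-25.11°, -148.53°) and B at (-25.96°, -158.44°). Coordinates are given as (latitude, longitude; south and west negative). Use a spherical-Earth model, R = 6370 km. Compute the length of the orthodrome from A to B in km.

cos σ = sin φ₁ sin φ₂ + cos φ₁ cos φ₂ cos Δλ
      = sin(-25.11°)sin(-25.96°) + cos(-25.11°)cos(-25.96°)cos(-9.91°) = 0.9877
σ = 8.980° → d = Rσ = 6370·0.15673 = 998 km

998 km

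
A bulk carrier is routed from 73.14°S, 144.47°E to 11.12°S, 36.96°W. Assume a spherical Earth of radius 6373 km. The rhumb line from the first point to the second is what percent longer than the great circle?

Great circle: σ = 1.6709 rad → d_gc = Rσ = 10648.6 km
Rhumb: Δφ = +1.0825, Δλ = +3.1166, Δψ = +1.7139, q = Δφ/Δψ = 0.6316 → d_rh = R√(Δφ²+q²Δλ²) = 14316.4 km
Excess = (14316.4 − 10648.6) / 10648.6 = 3667.8 / 10648.6 = 34.44% ≈ 34.4%

34.4%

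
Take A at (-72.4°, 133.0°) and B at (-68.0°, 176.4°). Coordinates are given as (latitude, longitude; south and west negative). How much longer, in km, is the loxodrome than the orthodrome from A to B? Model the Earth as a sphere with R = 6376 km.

Great circle: cos σ = sin φ₁ sin φ₂ + cos φ₁ cos φ₂ cos Δλ,  σ = 0.2612 rad → d_gc = 1665.4 km
Rhumb line: Δψ = +0.2276, q = Δφ/Δψ = 0.3374, d_rh = R√(Δφ²+q²Δλ²) = 1701.3 km
Excess = 1701.3 − 1665.4 = 35.9 ≈ 36 km

36 km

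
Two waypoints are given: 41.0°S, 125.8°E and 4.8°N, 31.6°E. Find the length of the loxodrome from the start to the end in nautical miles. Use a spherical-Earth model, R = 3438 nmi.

Rhumb course C = atan2(Δλ, Δψ) with Δψ = ln[tan(π/4+φ₂/2)/tan(π/4+φ₁/2)] = +0.8697, Δλ = -1.6441 → C = 297.88°
d = R·|Δφ| / |cos C| = 3438·0.79936 / 0.46761 = 5877 nmi

5877 nmi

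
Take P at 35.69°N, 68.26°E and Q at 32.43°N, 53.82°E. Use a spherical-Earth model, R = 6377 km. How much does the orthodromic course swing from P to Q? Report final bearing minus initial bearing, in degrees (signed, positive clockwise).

Initial bearing θ₁ = atan2(sin Δλ cos φ₂, cos φ₁ sin φ₂ − sin φ₁ cos φ₂ cos Δλ) = 258.90°
Final bearing θ₂ = (initial bearing from the destination back to the start) + 180° = 250.78°
Δθ = θ₂ − θ₁ = -8.1°

-8.1°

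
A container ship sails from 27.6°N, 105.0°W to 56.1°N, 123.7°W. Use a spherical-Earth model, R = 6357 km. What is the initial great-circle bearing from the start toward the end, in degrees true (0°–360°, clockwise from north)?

340.0°

N = sin Δλ·cos φ₂ = -0.1788;  D = cos φ₁ sin φ₂ − sin φ₁ cos φ₂ cos Δλ = +0.4908
initial course = atan2(N, D) = 339.98°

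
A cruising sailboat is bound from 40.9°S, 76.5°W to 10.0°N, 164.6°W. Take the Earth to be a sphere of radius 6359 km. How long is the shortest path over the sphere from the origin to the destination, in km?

10555 km

cos σ = sin φ₁ sin φ₂ + cos φ₁ cos φ₂ cos Δλ
      = sin(-40.90°)sin(10.00°) + cos(-40.90°)cos(10.00°)cos(-88.10°) = -0.0890
σ = 95.107° → d = Rσ = 6359·1.65993 = 10555 km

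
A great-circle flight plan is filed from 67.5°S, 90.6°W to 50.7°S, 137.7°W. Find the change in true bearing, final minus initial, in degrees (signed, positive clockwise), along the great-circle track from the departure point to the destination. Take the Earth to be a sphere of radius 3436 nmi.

+41.4°

Initial bearing θ₁ = atan2(sin Δλ cos φ₂, cos φ₁ sin φ₂ − sin φ₁ cos φ₂ cos Δλ) = 282.42°
Final bearing θ₂ = (initial bearing from the destination back to the start) + 180° = 323.84°
Δθ = θ₂ − θ₁ = +41.4°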